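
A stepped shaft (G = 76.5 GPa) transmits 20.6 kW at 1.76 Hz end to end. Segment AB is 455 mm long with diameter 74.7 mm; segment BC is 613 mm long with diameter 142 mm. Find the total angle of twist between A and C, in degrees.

0.229°

ω = 2π·1.76 = 11.06 rad/s, so T = P/ω = 20.6×10³ / 11.06 = 1863 N·m.
J_AB = π(0.0747)⁴/32 = 3.06×10^-6 m⁴; J_BC = π(0.142)⁴/32 = 3.99×10^-5 m⁴.
θ = (T/G)·Σ L_i/J_i = (1863/76.5×10⁹)·(0.455/3.06×10^-6 + 0.613/3.99×10^-5) = 3.998×10^-3 rad.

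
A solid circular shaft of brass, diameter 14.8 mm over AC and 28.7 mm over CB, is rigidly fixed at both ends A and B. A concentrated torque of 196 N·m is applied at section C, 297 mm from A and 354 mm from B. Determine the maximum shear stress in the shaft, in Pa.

3.89e7 Pa

Compatibility: T_A·a/J_AC = T_B·b/J_CB with T_A + T_B = T₀.
J_AC = 4.71×10^-9 m⁴, J_CB = 6.66×10^-8 m⁴, so T_A = T₀·(J_AC/a)/((J_AC/a)+(J_CB/b)) = 15.24 N·m, T_B = 180.8 N·m.
τ in each portion: τ_AC = 2.39×10^7 Pa, τ_CB = 3.89×10^7 Pa; maximum is in CB.
τ_max = T_CB·r/J = 180.8·0.0143/6.66×10^-8 = 3.894×10^7 Pa.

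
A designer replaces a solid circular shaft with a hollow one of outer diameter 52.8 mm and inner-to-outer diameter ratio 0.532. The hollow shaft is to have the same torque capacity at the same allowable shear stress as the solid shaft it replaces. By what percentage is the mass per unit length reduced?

24.2 %

Equal τ_max and T ⇒ the solid shaft needs d_s³ = d_o³(1−k⁴), so d_s = 52.8·(1−0.532⁴)^(1/3) = 51.35 mm.
Area ratio A_h/A_s = d_o²(1−k²)/d_s² = (1−k²)/(1−k⁴)^(2/3) = 0.7580.
Mass saving = 1 − 0.7580 = 24.2 %.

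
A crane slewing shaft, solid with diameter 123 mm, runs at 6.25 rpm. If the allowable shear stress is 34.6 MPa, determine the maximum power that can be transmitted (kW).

8.27 kW

J = πd⁴/32 = π(0.123)⁴/32 = 2.247×10^-5 m⁴.
T_max = τ_allow·J/r = 3.46×10^7 × 2.247×10^-5 / 0.0615 = 12640 N·m.
ω = 2π·6.25/60 = 0.6545 rad/s, so P_max = T_max·ω = 8274 W.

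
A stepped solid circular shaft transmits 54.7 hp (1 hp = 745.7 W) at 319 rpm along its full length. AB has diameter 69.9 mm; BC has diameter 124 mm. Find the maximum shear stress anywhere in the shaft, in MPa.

18.2 MPa

ω = 2π·319/60 = 33.41 rad/s, so T = P/ω = 54.7×745.7 / 33.41 = 1221 N·m.
Under the same torque, τ_max = 16T/(πd³) is largest where d is smallest — segment AB (d = 69.9 mm).
τ_max = 16·1221/(π·(0.0699)³) = 1.821×10^7 Pa.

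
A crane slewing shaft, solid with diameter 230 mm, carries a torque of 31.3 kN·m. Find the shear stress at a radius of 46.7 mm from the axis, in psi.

J = πd⁴/32 = π(0.230)⁴/32 = 2.747×10^-4 m⁴.
Shear stress varies linearly with radius: τ = T·r/J = 31300 × 0.0467 / 2.747×10^-4 = 5.320×10^6 Pa.

772 psi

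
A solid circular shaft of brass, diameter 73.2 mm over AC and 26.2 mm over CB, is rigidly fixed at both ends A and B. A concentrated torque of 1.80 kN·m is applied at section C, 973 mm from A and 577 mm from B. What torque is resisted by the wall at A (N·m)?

Compatibility: T_A·a/J_AC = T_B·b/J_CB with T_A + T_B = T₀.
J_AC = 2.82×10^-6 m⁴, J_CB = 4.63×10^-8 m⁴, so T_A = T₀·(J_AC/a)/((J_AC/a)+(J_CB/b)) = 1752 N·m, T_B = 48.47 N·m.

1750 N·m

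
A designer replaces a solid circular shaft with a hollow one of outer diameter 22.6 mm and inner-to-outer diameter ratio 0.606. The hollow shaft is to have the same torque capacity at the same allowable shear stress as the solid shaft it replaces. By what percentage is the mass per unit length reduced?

30.3 %

Equal τ_max and T ⇒ the solid shaft needs d_s³ = d_o³(1−k⁴), so d_s = 22.6·(1−0.606⁴)^(1/3) = 21.53 mm.
Area ratio A_h/A_s = d_o²(1−k²)/d_s² = (1−k²)/(1−k⁴)^(2/3) = 0.6969.
Mass saving = 1 − 0.6969 = 30.3 %.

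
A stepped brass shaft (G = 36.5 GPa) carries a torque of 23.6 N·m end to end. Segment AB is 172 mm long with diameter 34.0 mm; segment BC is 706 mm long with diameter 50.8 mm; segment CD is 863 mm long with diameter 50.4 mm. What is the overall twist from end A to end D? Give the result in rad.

J_AB = π(0.0340)⁴/32 = 1.31×10^-7 m⁴; J_BC = π(0.0508)⁴/32 = 6.54×10^-7 m⁴; J_CD = π(0.0504)⁴/32 = 6.33×10^-7 m⁴.
θ = (T/G)·Σ L_i/J_i = (23.60/36.5×10⁹)·(0.172/1.31×10^-7 + 0.706/6.54×10^-7 + 0.863/6.33×10^-7) = 2.427×10^-3 rad.

0.00243 rad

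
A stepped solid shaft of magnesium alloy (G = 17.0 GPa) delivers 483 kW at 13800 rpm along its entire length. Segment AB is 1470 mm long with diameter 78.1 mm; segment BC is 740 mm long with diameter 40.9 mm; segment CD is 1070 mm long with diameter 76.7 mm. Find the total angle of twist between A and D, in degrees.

ω = 2π·13800/60 = 1445 rad/s, so T = P/ω = 483×10³ / 1445 = 334.2 N·m.
J_AB = π(0.0781)⁴/32 = 3.65×10^-6 m⁴; J_BC = π(0.0409)⁴/32 = 2.75×10^-7 m⁴; J_CD = π(0.0767)⁴/32 = 3.40×10^-6 m⁴.
θ = (T/G)·Σ L_i/J_i = (334.2/17.0×10⁹)·(1.47/3.65×10^-6 + 0.740/2.75×10^-7 + 1.07/3.40×10^-6) = 0.06706 rad.

3.84°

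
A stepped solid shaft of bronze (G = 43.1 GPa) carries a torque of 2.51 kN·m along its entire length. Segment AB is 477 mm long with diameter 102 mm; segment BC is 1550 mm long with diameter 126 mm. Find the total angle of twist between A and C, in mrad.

6.26 mrad

J_AB = π(0.102)⁴/32 = 1.06×10^-5 m⁴; J_BC = π(0.126)⁴/32 = 2.47×10^-5 m⁴.
θ = (T/G)·Σ L_i/J_i = (2510/43.1×10⁹)·(0.477/1.06×10^-5 + 1.55/2.47×10^-5) = 6.262×10^-3 rad.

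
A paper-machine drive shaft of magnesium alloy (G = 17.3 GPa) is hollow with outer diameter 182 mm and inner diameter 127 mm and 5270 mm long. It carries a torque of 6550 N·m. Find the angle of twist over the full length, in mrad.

24.3 mrad

J = π(d_o⁴ − d_i⁴)/32 = π(0.182⁴ − 0.127⁴)/32 = 8.218×10^-5 m⁴.
θ = T·L/(G·J) = 6550 × 5.27 / (17.3×10⁹ × 8.218×10^-5) = 0.02428 rad.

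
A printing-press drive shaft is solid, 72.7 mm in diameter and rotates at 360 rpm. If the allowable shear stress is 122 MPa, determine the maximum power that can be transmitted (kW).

347 kW

J = πd⁴/32 = π(0.0727)⁴/32 = 2.742×10^-6 m⁴.
T_max = τ_allow·J/r = 1.22×10^8 × 2.742×10^-6 / 0.0364 = 9204 N·m.
ω = 2π·360/60 = 37.70 rad/s, so P_max = T_max·ω = 3.470×10^5 W.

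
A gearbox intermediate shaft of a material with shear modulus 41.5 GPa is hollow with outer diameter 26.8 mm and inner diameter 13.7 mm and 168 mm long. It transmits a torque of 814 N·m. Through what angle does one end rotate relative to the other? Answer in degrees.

4.00°

J = π(d_o⁴ − d_i⁴)/32 = π(0.0268⁴ − 0.0137⁴)/32 = 4.719×10^-8 m⁴.
θ = T·L/(G·J) = 814.0 × 0.168 / (41.5×10⁹ × 4.719×10^-8) = 0.06983 rad.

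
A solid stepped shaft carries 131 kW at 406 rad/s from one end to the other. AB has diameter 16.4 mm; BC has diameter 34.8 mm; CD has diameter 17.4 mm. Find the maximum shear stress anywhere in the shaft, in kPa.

373000 kPa

ω = 406 rad/s, so T = P/ω = 131×10³ / 406.0 = 322.7 N·m.
Under the same torque, τ_max = 16T/(πd³) is largest where d is smallest — segment AB (d = 16.4 mm).
τ_max = 16·322.7/(π·(0.0164)³) = 3.725×10^8 Pa.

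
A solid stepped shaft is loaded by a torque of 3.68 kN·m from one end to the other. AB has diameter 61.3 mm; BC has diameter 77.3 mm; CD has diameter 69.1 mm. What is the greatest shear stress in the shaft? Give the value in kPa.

Under the same torque, τ_max = 16T/(πd³) is largest where d is smallest — segment AB (d = 61.3 mm).
τ_max = 16·3680/(π·(0.0613)³) = 8.136×10^7 Pa.

81400 kPa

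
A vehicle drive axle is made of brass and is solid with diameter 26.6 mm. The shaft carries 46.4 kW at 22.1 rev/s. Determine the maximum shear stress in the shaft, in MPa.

90.4 MPa

ω = 2π·22.1 = 138.9 rad/s, so T = P/ω = 46.4×10³ / 138.9 = 334.2 N·m.
J = πd⁴/32 = π(0.0266)⁴/32 = 4.915×10^-8 m⁴.
τ_max = T·r/J = 334.2 × 0.0133 / 4.915×10^-8 = 9.042×10^7 Pa.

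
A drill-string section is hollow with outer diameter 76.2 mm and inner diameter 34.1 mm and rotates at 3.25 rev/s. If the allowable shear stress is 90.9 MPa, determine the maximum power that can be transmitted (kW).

155 kW

J = π(d_o⁴ − d_i⁴)/32 = π(0.0762⁴ − 0.0341⁴)/32 = 3.177×10^-6 m⁴.
T_max = τ_allow·J/r = 9.09×10^7 × 3.177×10^-6 / 0.0381 = 7580 N·m.
ω = 2π·3.25 = 20.42 rad/s, so P_max = T_max·ω = 1.548×10^5 W.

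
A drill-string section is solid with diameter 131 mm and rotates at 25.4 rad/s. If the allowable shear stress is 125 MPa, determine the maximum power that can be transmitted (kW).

1400 kW

J = πd⁴/32 = π(0.131)⁴/32 = 2.891×10^-5 m⁴.
T_max = τ_allow·J/r = 1.25×10^8 × 2.891×10^-5 / 0.0655 = 55180 N·m.
ω = 25.4 rad/s, so P_max = T_max·ω = 1.401×10^6 W.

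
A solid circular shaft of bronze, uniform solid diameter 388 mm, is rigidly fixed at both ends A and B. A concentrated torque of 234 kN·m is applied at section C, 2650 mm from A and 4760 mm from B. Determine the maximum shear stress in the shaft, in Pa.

With uniform GJ and both ends fixed, compatibility θ_AC = θ_CB gives T_A·a = T_B·b, together with T_A + T_B = T₀.
T_A = T₀·b/(a+b) = 234000·4760/7410 = 150300 N·m; T_B = 83680 N·m.
τ in each portion: τ_AC = 1.31×10^7 Pa, τ_CB = 7.30×10^6 Pa; maximum is in AC.
τ_max = T_AC·r/J = 150300·0.194/2.22×10^-3 = 1.311×10^7 Pa.

1.31e7 Pa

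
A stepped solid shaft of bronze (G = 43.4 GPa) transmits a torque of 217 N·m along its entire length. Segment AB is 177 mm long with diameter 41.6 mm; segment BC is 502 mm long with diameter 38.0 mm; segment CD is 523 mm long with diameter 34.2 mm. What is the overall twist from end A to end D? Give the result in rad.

J_AB = π(0.0416)⁴/32 = 2.94×10^-7 m⁴; J_BC = π(0.0380)⁴/32 = 2.05×10^-7 m⁴; J_CD = π(0.0342)⁴/32 = 1.34×10^-7 m⁴.
θ = (T/G)·Σ L_i/J_i = (217.0/43.4×10⁹)·(0.177/2.94×10^-7 + 0.502/2.05×10^-7 + 0.523/1.34×10^-7) = 0.03474 rad.

0.0347 rad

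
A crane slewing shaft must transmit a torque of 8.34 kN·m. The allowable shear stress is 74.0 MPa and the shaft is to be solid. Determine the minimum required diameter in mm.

83.1 mm

For a solid shaft τ_max = 16T/(πd³), so d = (16T/(π τ_allow))^(1/3) = (16·8340/(π·7.40×10^7))^(1/3) = 0.08311 m.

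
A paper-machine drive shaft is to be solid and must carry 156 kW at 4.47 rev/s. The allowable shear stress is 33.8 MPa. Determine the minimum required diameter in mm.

94.2 mm

ω = 2π·4.47 = 28.09 rad/s, so T = P/ω = 156×10³ / 28.09 = 5554 N·m.
For a solid shaft τ_max = 16T/(πd³), so d = (16T/(π τ_allow))^(1/3) = (16·5554/(π·3.38×10^7))^(1/3) = 0.09424 m.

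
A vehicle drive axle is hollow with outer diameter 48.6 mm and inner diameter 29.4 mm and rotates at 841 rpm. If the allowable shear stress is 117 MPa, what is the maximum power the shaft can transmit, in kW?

201 kW

J = π(d_o⁴ − d_i⁴)/32 = π(0.0486⁴ − 0.0294⁴)/32 = 4.744×10^-7 m⁴.
T_max = τ_allow·J/r = 1.17×10^8 × 4.744×10^-7 / 0.0243 = 2284 N·m.
ω = 2π·841/60 = 88.07 rad/s, so P_max = T_max·ω = 2.011×10^5 W.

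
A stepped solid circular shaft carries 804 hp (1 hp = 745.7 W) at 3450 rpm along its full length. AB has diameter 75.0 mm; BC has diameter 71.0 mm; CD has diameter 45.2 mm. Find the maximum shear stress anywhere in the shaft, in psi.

13300 psi

ω = 2π·3450/60 = 361.3 rad/s, so T = P/ω = 804×745.7 / 361.3 = 1659 N·m.
Under the same torque, τ_max = 16T/(πd³) is largest where d is smallest — segment CD (d = 45.2 mm).
τ_max = 16·1659/(π·(0.0452)³) = 9.152×10^7 Pa.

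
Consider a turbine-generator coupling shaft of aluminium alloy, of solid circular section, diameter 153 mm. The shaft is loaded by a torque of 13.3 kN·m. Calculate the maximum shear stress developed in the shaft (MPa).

J = πd⁴/32 = π(0.153)⁴/32 = 5.380×10^-5 m⁴.
τ_max = T·r/J = 13300 × 0.0765 / 5.380×10^-5 = 1.891×10^7 Pa.

18.9 MPa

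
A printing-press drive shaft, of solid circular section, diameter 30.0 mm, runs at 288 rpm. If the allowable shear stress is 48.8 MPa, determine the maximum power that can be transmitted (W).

7800 W

J = πd⁴/32 = π(0.0300)⁴/32 = 7.952×10^-8 m⁴.
T_max = τ_allow·J/r = 4.88×10^7 × 7.952×10^-8 / 0.0150 = 258.7 N·m.
ω = 2π·288/60 = 30.16 rad/s, so P_max = T_max·ω = 7803 W.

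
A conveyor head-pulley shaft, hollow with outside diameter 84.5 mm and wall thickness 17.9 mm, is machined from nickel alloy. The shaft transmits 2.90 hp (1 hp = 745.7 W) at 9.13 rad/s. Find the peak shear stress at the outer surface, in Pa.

ω = 9.13 rad/s, so T = P/ω = 2.90×745.7 / 9.130 = 236.9 N·m.
J = π(d_o⁴ − d_i⁴)/32 = π(0.0845⁴ − 0.0487⁴)/32 = 4.453×10^-6 m⁴.
τ_max = T·r/J = 236.9 × 0.0423 / 4.453×10^-6 = 2.247×10^6 Pa.

2.25e6 Pa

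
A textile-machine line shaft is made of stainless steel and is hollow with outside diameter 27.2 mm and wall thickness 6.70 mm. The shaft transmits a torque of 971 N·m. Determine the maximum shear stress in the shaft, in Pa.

2.63e8 Pa

J = π(d_o⁴ − d_i⁴)/32 = π(0.0272⁴ − 0.0138⁴)/32 = 5.018×10^-8 m⁴.
τ_max = T·r/J = 971.0 × 0.0136 / 5.018×10^-8 = 2.632×10^8 Pa.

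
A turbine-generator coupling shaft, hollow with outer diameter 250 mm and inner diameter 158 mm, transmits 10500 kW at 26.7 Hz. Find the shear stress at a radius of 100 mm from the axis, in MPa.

19.4 MPa

ω = 2π·26.7 = 167.8 rad/s, so T = P/ω = 10500×10³ / 167.8 = 62590 N·m.
J = π(d_o⁴ − d_i⁴)/32 = π(0.250⁴ − 0.158⁴)/32 = 3.223×10^-4 m⁴.
Shear stress varies linearly with radius: τ = T·r/J = 62590 × 0.100 / 3.223×10^-4 = 1.942×10^7 Pa.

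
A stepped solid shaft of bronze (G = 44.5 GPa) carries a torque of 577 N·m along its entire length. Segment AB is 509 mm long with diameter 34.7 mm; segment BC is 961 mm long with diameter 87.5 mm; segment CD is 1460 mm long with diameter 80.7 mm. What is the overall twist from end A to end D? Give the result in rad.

0.0531 rad

J_AB = π(0.0347)⁴/32 = 1.42×10^-7 m⁴; J_BC = π(0.0875)⁴/32 = 5.75×10^-6 m⁴; J_CD = π(0.0807)⁴/32 = 4.16×10^-6 m⁴.
θ = (T/G)·Σ L_i/J_i = (577.0/44.5×10⁹)·(0.509/1.42×10^-7 + 0.961/5.75×10^-6 + 1.46/4.16×10^-6) = 0.05308 rad.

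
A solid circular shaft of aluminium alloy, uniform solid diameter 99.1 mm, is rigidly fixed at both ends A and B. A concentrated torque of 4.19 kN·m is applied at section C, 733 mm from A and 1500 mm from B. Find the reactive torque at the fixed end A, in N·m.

With uniform GJ and both ends fixed, compatibility θ_AC = θ_CB gives T_A·a = T_B·b, together with T_A + T_B = T₀.
T_A = T₀·b/(a+b) = 4190·1500/2233 = 2815 N·m; T_B = 1375 N·m.

2810 N·m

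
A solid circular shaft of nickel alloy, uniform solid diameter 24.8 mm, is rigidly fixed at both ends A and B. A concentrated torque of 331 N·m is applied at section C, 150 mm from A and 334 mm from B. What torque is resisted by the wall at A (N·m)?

228 N·m

With uniform GJ and both ends fixed, compatibility θ_AC = θ_CB gives T_A·a = T_B·b, together with T_A + T_B = T₀.
T_A = T₀·b/(a+b) = 331.0·334/484.0 = 228.4 N·m; T_B = 102.6 N·m.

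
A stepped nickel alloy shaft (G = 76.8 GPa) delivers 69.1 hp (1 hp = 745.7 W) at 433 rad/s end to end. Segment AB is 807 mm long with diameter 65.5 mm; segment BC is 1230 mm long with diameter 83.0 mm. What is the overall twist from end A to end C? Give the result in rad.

ω = 433 rad/s, so T = P/ω = 69.1×745.7 / 433.0 = 119.0 N·m.
J_AB = π(0.0655)⁴/32 = 1.81×10^-6 m⁴; J_BC = π(0.0830)⁴/32 = 4.66×10^-6 m⁴.
θ = (T/G)·Σ L_i/J_i = (119.0/76.8×10⁹)·(0.807/1.81×10^-6 + 1.23/4.66×10^-6) = 1.101×10^-3 rad.

0.00110 rad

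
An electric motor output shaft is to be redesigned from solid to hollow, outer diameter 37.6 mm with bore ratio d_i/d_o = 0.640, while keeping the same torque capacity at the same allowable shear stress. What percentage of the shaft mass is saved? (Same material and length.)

Equal τ_max and T ⇒ the solid shaft needs d_s³ = d_o³(1−k⁴), so d_s = 37.6·(1−0.640⁴)^(1/3) = 35.37 mm.
Area ratio A_h/A_s = d_o²(1−k²)/d_s² = (1−k²)/(1−k⁴)^(2/3) = 0.6673.
Mass saving = 1 − 0.6673 = 33.3 %.

33.3 %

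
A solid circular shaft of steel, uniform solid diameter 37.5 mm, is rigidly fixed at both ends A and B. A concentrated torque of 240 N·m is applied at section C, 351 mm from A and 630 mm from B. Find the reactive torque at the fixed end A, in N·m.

154 N·m

With uniform GJ and both ends fixed, compatibility θ_AC = θ_CB gives T_A·a = T_B·b, together with T_A + T_B = T₀.
T_A = T₀·b/(a+b) = 240.0·630/981.0 = 154.1 N·m; T_B = 85.87 N·m.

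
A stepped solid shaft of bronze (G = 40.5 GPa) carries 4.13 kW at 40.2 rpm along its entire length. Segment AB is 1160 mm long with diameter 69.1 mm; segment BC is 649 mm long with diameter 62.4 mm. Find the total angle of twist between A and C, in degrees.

ω = 2π·40.2/60 = 4.210 rad/s, so T = P/ω = 4.13×10³ / 4.210 = 981.1 N·m.
J_AB = π(0.0691)⁴/32 = 2.24×10^-6 m⁴; J_BC = π(0.0624)⁴/32 = 1.49×10^-6 m⁴.
θ = (T/G)·Σ L_i/J_i = (981.1/40.5×10⁹)·(1.16/2.24×10^-6 + 0.649/1.49×10^-6) = 0.02312 rad.

1.32°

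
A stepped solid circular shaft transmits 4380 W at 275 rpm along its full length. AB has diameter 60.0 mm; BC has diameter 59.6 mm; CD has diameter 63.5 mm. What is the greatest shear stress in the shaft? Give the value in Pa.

ω = 2π·275/60 = 28.80 rad/s, so T = P/ω = 4380 / 28.80 = 152.1 N·m.
Under the same torque, τ_max = 16T/(πd³) is largest where d is smallest — segment BC (d = 59.6 mm).
τ_max = 16·152.1/(π·(0.0596)³) = 3.659×10^6 Pa.

3.66e6 Pa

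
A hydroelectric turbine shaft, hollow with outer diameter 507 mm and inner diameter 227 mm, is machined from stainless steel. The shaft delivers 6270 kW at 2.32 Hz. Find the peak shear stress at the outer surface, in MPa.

17.5 MPa

ω = 2π·2.32 = 14.58 rad/s, so T = P/ω = 6270×10³ / 14.58 = 430100 N·m.
J = π(d_o⁴ − d_i⁴)/32 = π(0.507⁴ − 0.227⁴)/32 = 6.226×10^-3 m⁴.
τ_max = T·r/J = 430100 × 0.254 / 6.226×10^-3 = 1.751×10^7 Pa.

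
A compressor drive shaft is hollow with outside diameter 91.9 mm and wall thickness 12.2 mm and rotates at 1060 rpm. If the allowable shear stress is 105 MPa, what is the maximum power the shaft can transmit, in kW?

J = π(d_o⁴ − d_i⁴)/32 = π(0.0919⁴ − 0.0675⁴)/32 = 4.965×10^-6 m⁴.
T_max = τ_allow·J/r = 1.05×10^8 × 4.965×10^-6 / 0.0460 = 11340 N·m.
ω = 2π·1060/60 = 111.0 rad/s, so P_max = T_max·ω = 1.259×10^6 W.

1260 kW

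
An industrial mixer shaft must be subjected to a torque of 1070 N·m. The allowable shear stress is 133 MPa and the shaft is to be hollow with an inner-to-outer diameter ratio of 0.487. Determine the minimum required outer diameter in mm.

35.1 mm

For a hollow shaft with d_i/d_o = 0.487: τ_max = 16T/(π d_o³ (1−k⁴)), so d_o = [16T/(π τ_allow (1−k⁴))]^(1/3) = [16·1070/(π·1.33×10^8·0.9438)]^(1/3) = 0.03515 m.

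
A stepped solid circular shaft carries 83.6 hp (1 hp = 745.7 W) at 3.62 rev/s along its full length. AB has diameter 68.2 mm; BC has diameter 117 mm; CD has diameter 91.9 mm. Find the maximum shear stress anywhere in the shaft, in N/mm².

44.0 N/mm²

ω = 2π·3.62 = 22.75 rad/s, so T = P/ω = 83.6×745.7 / 22.75 = 2741 N·m.
Under the same torque, τ_max = 16T/(πd³) is largest where d is smallest — segment AB (d = 68.2 mm).
τ_max = 16·2741/(π·(0.0682)³) = 4.400×10^7 Pa.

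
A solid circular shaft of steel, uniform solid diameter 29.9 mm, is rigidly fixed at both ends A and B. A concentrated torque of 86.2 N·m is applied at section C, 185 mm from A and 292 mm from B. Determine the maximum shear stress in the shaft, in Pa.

1.01e7 Pa

With uniform GJ and both ends fixed, compatibility θ_AC = θ_CB gives T_A·a = T_B·b, together with T_A + T_B = T₀.
T_A = T₀·b/(a+b) = 86.20·292/477.0 = 52.77 N·m; T_B = 33.43 N·m.
τ in each portion: τ_AC = 1.01×10^7 Pa, τ_CB = 6.37×10^6 Pa; maximum is in AC.
τ_max = T_AC·r/J = 52.77·0.0149/7.85×10^-8 = 1.005×10^7 Pa.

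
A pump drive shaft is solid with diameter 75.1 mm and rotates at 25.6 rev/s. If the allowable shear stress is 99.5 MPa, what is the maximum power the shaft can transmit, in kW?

1330 kW

J = πd⁴/32 = π(0.0751)⁴/32 = 3.123×10^-6 m⁴.
T_max = τ_allow·J/r = 9.95×10^7 × 3.123×10^-6 / 0.0376 = 8275 N·m.
ω = 2π·25.6 = 160.8 rad/s, so P_max = T_max·ω = 1.331×10^6 W.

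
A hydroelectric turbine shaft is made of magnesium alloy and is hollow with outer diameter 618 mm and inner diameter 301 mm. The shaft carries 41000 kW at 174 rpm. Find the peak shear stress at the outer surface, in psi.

7460 psi

ω = 2π·174/60 = 18.22 rad/s, so T = P/ω = 41000×10³ / 18.22 = 2.250e6 N·m.
J = π(d_o⁴ − d_i⁴)/32 = π(0.618⁴ − 0.301⁴)/32 = 0.01351 m⁴.
τ_max = T·r/J = 2.250e6 × 0.309 / 0.01351 = 5.145×10^7 Pa.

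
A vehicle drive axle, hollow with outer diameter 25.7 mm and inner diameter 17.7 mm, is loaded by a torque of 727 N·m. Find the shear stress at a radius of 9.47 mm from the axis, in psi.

30100 psi

J = π(d_o⁴ − d_i⁴)/32 = π(0.0257⁴ − 0.0177⁴)/32 = 3.319×10^-8 m⁴.
Shear stress varies linearly with radius: τ = T·r/J = 727.0 × 0.00947 / 3.319×10^-8 = 2.074×10^8 Pa.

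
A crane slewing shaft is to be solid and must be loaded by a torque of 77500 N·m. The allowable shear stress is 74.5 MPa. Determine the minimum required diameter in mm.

174 mm

For a solid shaft τ_max = 16T/(πd³), so d = (16T/(π τ_allow))^(1/3) = (16·77500/(π·7.45×10^7))^(1/3) = 0.1743 m.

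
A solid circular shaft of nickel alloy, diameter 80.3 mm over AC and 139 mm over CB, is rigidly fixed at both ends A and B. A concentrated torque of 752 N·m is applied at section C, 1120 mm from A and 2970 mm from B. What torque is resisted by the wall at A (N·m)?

Compatibility: T_A·a/J_AC = T_B·b/J_CB with T_A + T_B = T₀.
J_AC = 4.08×10^-6 m⁴, J_CB = 3.66×10^-5 m⁴, so T_A = T₀·(J_AC/a)/((J_AC/a)+(J_CB/b)) = 171.5 N·m, T_B = 580.5 N·m.

171 N·m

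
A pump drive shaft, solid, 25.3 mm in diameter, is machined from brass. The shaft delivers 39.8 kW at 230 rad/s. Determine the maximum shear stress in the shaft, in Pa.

ω = 230 rad/s, so T = P/ω = 39.8×10³ / 230.0 = 173.0 N·m.
J = πd⁴/32 = π(0.0253)⁴/32 = 4.022×10^-8 m⁴.
τ_max = T·r/J = 173.0 × 0.0126 / 4.022×10^-8 = 5.442×10^7 Pa.

5.44e7 Pa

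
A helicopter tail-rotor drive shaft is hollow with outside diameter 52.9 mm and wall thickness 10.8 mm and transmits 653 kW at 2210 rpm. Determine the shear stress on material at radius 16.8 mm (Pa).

7.03e7 Pa

ω = 2π·2210/60 = 231.4 rad/s, so T = P/ω = 653×10³ / 231.4 = 2822 N·m.
J = π(d_o⁴ − d_i⁴)/32 = π(0.0529⁴ − 0.0313⁴)/32 = 6.746×10^-7 m⁴.
Shear stress varies linearly with radius: τ = T·r/J = 2822 × 0.0168 / 6.746×10^-7 = 7.027×10^7 Pa.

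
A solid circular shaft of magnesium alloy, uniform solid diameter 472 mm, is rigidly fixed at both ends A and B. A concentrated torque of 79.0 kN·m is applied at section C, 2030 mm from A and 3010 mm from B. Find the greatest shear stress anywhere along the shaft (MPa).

With uniform GJ and both ends fixed, compatibility θ_AC = θ_CB gives T_A·a = T_B·b, together with T_A + T_B = T₀.
T_A = T₀·b/(a+b) = 79000·3010/5040 = 47180 N·m; T_B = 31820 N·m.
τ in each portion: τ_AC = 2.29×10^6 Pa, τ_CB = 1.54×10^6 Pa; maximum is in AC.
τ_max = T_AC·r/J = 47180·0.236/4.87×10^-3 = 2.285×10^6 Pa.

2.29 MPa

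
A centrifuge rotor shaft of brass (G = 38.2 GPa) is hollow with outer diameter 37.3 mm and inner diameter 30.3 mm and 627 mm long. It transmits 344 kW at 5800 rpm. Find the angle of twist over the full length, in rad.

ω = 2π·5800/60 = 607.4 rad/s, so T = P/ω = 344×10³ / 607.4 = 566.4 N·m.
J = π(d_o⁴ − d_i⁴)/32 = π(0.0373⁴ − 0.0303⁴)/32 = 1.073×10^-7 m⁴.
θ = T·L/(G·J) = 566.4 × 0.627 / (38.2×10⁹ × 1.073×10^-7) = 0.08665 rad.

0.0866 rad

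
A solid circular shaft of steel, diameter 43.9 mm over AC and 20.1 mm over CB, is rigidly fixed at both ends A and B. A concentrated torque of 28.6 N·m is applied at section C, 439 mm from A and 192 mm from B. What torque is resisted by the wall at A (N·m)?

Compatibility: T_A·a/J_AC = T_B·b/J_CB with T_A + T_B = T₀.
J_AC = 3.65×10^-7 m⁴, J_CB = 1.60×10^-8 m⁴, so T_A = T₀·(J_AC/a)/((J_AC/a)+(J_CB/b)) = 25.99 N·m, T_B = 2.611 N·m.

26.0 N·m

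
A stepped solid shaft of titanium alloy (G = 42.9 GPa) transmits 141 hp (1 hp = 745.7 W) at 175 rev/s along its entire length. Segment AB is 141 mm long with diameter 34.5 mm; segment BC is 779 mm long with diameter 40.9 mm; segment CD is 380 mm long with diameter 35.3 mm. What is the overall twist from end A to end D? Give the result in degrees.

ω = 2π·175 = 1100 rad/s, so T = P/ω = 141×745.7 / 1100 = 95.62 N·m.
J_AB = π(0.0345)⁴/32 = 1.39×10^-7 m⁴; J_BC = π(0.0409)⁴/32 = 2.75×10^-7 m⁴; J_CD = π(0.0353)⁴/32 = 1.52×10^-7 m⁴.
θ = (T/G)·Σ L_i/J_i = (95.62/42.9×10⁹)·(0.141/1.39×10^-7 + 0.779/2.75×10^-7 + 0.380/1.52×10^-7) = 0.01414 rad.

0.810°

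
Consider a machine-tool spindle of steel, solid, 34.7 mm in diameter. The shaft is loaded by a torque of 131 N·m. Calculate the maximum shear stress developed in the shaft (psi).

J = πd⁴/32 = π(0.0347)⁴/32 = 1.423×10^-7 m⁴.
τ_max = T·r/J = 131.0 × 0.0174 / 1.423×10^-7 = 1.597×10^7 Pa.

2320 psi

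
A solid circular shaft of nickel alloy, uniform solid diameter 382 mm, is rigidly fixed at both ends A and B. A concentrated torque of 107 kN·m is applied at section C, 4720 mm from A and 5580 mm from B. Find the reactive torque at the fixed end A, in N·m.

58000 N·m

With uniform GJ and both ends fixed, compatibility θ_AC = θ_CB gives T_A·a = T_B·b, together with T_A + T_B = T₀.
T_A = T₀·b/(a+b) = 107000·5580/10300 = 57970 N·m; T_B = 49030 N·m.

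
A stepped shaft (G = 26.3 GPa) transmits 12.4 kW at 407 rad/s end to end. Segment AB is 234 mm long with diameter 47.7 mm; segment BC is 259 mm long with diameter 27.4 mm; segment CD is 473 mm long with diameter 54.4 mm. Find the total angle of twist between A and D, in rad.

0.00659 rad

ω = 407 rad/s, so T = P/ω = 12.4×10³ / 407.0 = 30.47 N·m.
J_AB = π(0.0477)⁴/32 = 5.08×10^-7 m⁴; J_BC = π(0.0274)⁴/32 = 5.53×10^-8 m⁴; J_CD = π(0.0544)⁴/32 = 8.60×10^-7 m⁴.
θ = (T/G)·Σ L_i/J_i = (30.47/26.3×10⁹)·(0.234/5.08×10^-7 + 0.259/5.53×10^-8 + 0.473/8.60×10^-7) = 6.593×10^-3 rad.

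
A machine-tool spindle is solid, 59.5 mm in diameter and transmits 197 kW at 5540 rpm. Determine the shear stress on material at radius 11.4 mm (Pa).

3.15e6 Pa

ω = 2π·5540/60 = 580.1 rad/s, so T = P/ω = 197×10³ / 580.1 = 339.6 N·m.
J = πd⁴/32 = π(0.0595)⁴/32 = 1.230×10^-6 m⁴.
Shear stress varies linearly with radius: τ = T·r/J = 339.6 × 0.0114 / 1.230×10^-6 = 3.146×10^6 Pa.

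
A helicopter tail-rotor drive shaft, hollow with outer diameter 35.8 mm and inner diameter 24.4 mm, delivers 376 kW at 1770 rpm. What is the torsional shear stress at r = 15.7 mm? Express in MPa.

ω = 2π·1770/60 = 185.4 rad/s, so T = P/ω = 376×10³ / 185.4 = 2029 N·m.
J = π(d_o⁴ − d_i⁴)/32 = π(0.0358⁴ − 0.0244⁴)/32 = 1.265×10^-7 m⁴.
Shear stress varies linearly with radius: τ = T·r/J = 2029 × 0.0157 / 1.265×10^-7 = 2.518×10^8 Pa.

252 MPa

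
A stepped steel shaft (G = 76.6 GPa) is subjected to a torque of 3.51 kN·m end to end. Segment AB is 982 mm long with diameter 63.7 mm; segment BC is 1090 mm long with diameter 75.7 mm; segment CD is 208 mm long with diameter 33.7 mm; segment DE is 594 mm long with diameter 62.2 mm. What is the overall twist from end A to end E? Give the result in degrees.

7.86°

J_AB = π(0.0637)⁴/32 = 1.62×10^-6 m⁴; J_BC = π(0.0757)⁴/32 = 3.22×10^-6 m⁴; J_CD = π(0.0337)⁴/32 = 1.27×10^-7 m⁴; J_DE = π(0.0622)⁴/32 = 1.47×10^-6 m⁴.
θ = (T/G)·Σ L_i/J_i = (3510/76.6×10⁹)·(0.982/1.62×10^-6 + 1.09/3.22×10^-6 + 0.208/1.27×10^-7 + 0.594/1.47×10^-6) = 0.1371 rad.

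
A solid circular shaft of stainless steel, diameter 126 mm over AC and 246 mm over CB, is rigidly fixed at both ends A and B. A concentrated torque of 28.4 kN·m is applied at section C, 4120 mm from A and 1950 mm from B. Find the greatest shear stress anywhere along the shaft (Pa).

Compatibility: T_A·a/J_AC = T_B·b/J_CB with T_A + T_B = T₀.
J_AC = 2.47×10^-5 m⁴, J_CB = 3.60×10^-4 m⁴, so T_A = T₀·(J_AC/a)/((J_AC/a)+(J_CB/b)) = 895.9 N·m, T_B = 27500 N·m.
τ in each portion: τ_AC = 2.28×10^6 Pa, τ_CB = 9.41×10^6 Pa; maximum is in CB.
τ_max = T_CB·r/J = 27500·0.123/3.60×10^-4 = 9.409×10^6 Pa.

9.41e6 Pa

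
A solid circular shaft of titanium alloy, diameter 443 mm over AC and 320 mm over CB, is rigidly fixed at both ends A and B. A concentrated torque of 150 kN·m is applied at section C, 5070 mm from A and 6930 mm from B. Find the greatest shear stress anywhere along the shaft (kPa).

7330 kPa

Compatibility: T_A·a/J_AC = T_B·b/J_CB with T_A + T_B = T₀.
J_AC = 3.78×10^-3 m⁴, J_CB = 1.03×10^-3 m⁴, so T_A = T₀·(J_AC/a)/((J_AC/a)+(J_CB/b)) = 125100 N·m, T_B = 24920 N·m.
τ in each portion: τ_AC = 7.33×10^6 Pa, τ_CB = 3.87×10^6 Pa; maximum is in AC.
τ_max = T_AC·r/J = 125100·0.222/3.78×10^-3 = 7.328×10^6 Pa.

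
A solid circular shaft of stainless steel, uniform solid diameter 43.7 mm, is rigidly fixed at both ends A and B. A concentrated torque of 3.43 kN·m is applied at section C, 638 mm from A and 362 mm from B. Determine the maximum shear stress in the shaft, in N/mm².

With uniform GJ and both ends fixed, compatibility θ_AC = θ_CB gives T_A·a = T_B·b, together with T_A + T_B = T₀.
T_A = T₀·b/(a+b) = 3430·362/1000 = 1242 N·m; T_B = 2188 N·m.
τ in each portion: τ_AC = 7.58×10^7 Pa, τ_CB = 1.34×10^8 Pa; maximum is in CB.
τ_max = T_CB·r/J = 2188·0.0219/3.58×10^-7 = 1.335×10^8 Pa.

134 N/mm²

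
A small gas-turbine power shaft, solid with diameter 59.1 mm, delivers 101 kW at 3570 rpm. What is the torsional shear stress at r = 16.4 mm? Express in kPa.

ω = 2π·3570/60 = 373.8 rad/s, so T = P/ω = 101×10³ / 373.8 = 270.2 N·m.
J = πd⁴/32 = π(0.0591)⁴/32 = 1.198×10^-6 m⁴.
Shear stress varies linearly with radius: τ = T·r/J = 270.2 × 0.0164 / 1.198×10^-6 = 3.699×10^6 Pa.

3700 kPa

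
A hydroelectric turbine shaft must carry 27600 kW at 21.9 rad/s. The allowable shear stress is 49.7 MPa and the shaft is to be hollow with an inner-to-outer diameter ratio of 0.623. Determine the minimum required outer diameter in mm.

ω = 21.9 rad/s, so T = P/ω = 27600×10³ / 21.90 = 1.260e6 N·m.
For a hollow shaft with d_i/d_o = 0.623: τ_max = 16T/(π d_o³ (1−k⁴)), so d_o = [16T/(π τ_allow (1−k⁴))]^(1/3) = [16·1.260e6/(π·4.97×10^7·0.8494)]^(1/3) = 0.5337 m.

534 mm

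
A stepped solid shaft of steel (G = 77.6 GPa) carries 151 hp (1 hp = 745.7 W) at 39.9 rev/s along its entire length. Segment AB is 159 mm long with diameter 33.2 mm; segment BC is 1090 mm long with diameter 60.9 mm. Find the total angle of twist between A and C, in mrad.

ω = 2π·39.9 = 250.7 rad/s, so T = P/ω = 151×745.7 / 250.7 = 449.1 N·m.
J_AB = π(0.0332)⁴/32 = 1.19×10^-7 m⁴; J_BC = π(0.0609)⁴/32 = 1.35×10^-6 m⁴.
θ = (T/G)·Σ L_i/J_i = (449.1/77.6×10⁹)·(0.159/1.19×10^-7 + 1.09/1.35×10^-6) = 0.01239 rad.

12.4 mrad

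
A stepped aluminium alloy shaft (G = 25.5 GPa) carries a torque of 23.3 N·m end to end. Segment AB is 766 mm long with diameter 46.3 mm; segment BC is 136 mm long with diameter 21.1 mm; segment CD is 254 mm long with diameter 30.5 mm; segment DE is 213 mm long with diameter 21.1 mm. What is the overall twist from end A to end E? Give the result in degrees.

J_AB = π(0.0463)⁴/32 = 4.51×10^-7 m⁴; J_BC = π(0.0211)⁴/32 = 1.95×10^-8 m⁴; J_CD = π(0.0305)⁴/32 = 8.50×10^-8 m⁴; J_DE = π(0.0211)⁴/32 = 1.95×10^-8 m⁴.
θ = (T/G)·Σ L_i/J_i = (23.30/25.5×10⁹)·(0.766/4.51×10^-7 + 0.136/1.95×10^-8 + 0.254/8.50×10^-8 + 0.213/1.95×10^-8) = 0.02067 rad.

1.18°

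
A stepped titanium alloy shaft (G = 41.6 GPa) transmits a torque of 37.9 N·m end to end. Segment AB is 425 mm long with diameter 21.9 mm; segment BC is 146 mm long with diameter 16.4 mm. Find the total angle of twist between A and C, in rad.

J_AB = π(0.0219)⁴/32 = 2.26×10^-8 m⁴; J_BC = π(0.0164)⁴/32 = 7.10×10^-9 m⁴.
θ = (T/G)·Σ L_i/J_i = (37.90/41.6×10⁹)·(0.425/2.26×10^-8 + 0.146/7.10×10^-9) = 0.03588 rad.

0.0359 rad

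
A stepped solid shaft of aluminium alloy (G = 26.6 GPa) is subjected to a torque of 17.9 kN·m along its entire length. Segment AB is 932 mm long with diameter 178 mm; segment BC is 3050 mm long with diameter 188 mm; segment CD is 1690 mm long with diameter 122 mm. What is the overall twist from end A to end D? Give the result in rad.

J_AB = π(0.178)⁴/32 = 9.86×10^-5 m⁴; J_BC = π(0.188)⁴/32 = 1.23×10^-4 m⁴; J_CD = π(0.122)⁴/32 = 2.17×10^-5 m⁴.
θ = (T/G)·Σ L_i/J_i = (17900/26.6×10⁹)·(0.932/9.86×10^-5 + 3.05/1.23×10^-4 + 1.69/2.17×10^-5) = 0.07539 rad.

0.0754 rad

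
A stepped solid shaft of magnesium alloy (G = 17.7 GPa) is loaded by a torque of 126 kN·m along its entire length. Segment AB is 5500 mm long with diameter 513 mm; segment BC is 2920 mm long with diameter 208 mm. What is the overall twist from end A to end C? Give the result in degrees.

6.81°

J_AB = π(0.513)⁴/32 = 6.80×10^-3 m⁴; J_BC = π(0.208)⁴/32 = 1.84×10^-4 m⁴.
θ = (T/G)·Σ L_i/J_i = (126000/17.7×10⁹)·(5.50/6.80×10^-3 + 2.92/1.84×10^-4) = 0.1189 rad.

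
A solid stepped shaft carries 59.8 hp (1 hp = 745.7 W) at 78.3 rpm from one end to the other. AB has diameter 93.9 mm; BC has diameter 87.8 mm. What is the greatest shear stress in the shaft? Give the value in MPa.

ω = 2π·78.3/60 = 8.200 rad/s, so T = P/ω = 59.8×745.7 / 8.200 = 5438 N·m.
Under the same torque, τ_max = 16T/(πd³) is largest where d is smallest — segment BC (d = 87.8 mm).
τ_max = 16·5438/(π·(0.0878)³) = 4.092×10^7 Pa.

40.9 MPa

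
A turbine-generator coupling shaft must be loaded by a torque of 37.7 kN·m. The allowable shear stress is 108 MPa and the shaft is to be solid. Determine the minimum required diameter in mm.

For a solid shaft τ_max = 16T/(πd³), so d = (16T/(π τ_allow))^(1/3) = (16·37700/(π·1.08×10^8))^(1/3) = 0.1211 m.

121 mm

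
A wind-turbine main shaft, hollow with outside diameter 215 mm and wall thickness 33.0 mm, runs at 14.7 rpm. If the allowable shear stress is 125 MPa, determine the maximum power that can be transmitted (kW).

J = π(d_o⁴ − d_i⁴)/32 = π(0.215⁴ − 0.149⁴)/32 = 1.614×10^-4 m⁴.
T_max = τ_allow·J/r = 1.25×10^8 × 1.614×10^-4 / 0.107 = 187700 N·m.
ω = 2π·14.7/60 = 1.539 rad/s, so P_max = T_max·ω = 2.889×10^5 W.

289 kW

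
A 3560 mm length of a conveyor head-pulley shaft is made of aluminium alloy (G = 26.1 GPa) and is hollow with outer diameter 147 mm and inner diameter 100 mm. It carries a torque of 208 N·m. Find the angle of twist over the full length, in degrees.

0.0451°

J = π(d_o⁴ − d_i⁴)/32 = π(0.147⁴ − 0.100⁴)/32 = 3.603×10^-5 m⁴.
θ = T·L/(G·J) = 208.0 × 3.56 / (26.1×10⁹ × 3.603×10^-5) = 7.875×10^-4 rad.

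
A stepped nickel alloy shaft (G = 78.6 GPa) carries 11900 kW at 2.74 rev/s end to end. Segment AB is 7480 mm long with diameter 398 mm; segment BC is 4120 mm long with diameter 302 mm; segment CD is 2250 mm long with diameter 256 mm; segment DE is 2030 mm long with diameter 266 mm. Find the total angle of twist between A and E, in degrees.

ω = 2π·2.74 = 17.22 rad/s, so T = P/ω = 11900×10³ / 17.22 = 691200 N·m.
J_AB = π(0.398)⁴/32 = 2.46×10^-3 m⁴; J_BC = π(0.302)⁴/32 = 8.17×10^-4 m⁴; J_CD = π(0.256)⁴/32 = 4.22×10^-4 m⁴; J_DE = π(0.266)⁴/32 = 4.92×10^-4 m⁴.
θ = (T/G)·Σ L_i/J_i = (691200/78.6×10⁹)·(7.48/2.46×10^-3 + 4.12/8.17×10^-4 + 2.25/4.22×10^-4 + 2.03/4.92×10^-4) = 0.1543 rad.

8.84°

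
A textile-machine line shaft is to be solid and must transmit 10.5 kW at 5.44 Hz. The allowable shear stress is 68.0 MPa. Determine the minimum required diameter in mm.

ω = 2π·5.44 = 34.18 rad/s, so T = P/ω = 10.5×10³ / 34.18 = 307.2 N·m.
For a solid shaft τ_max = 16T/(πd³), so d = (16T/(π τ_allow))^(1/3) = (16·307.2/(π·6.80×10^7))^(1/3) = 0.02844 m.

28.4 mm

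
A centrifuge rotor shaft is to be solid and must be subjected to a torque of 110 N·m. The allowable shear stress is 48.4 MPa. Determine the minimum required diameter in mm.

22.6 mm

For a solid shaft τ_max = 16T/(πd³), so d = (16T/(π τ_allow))^(1/3) = (16·110.0/(π·4.84×10^7))^(1/3) = 0.02262 m.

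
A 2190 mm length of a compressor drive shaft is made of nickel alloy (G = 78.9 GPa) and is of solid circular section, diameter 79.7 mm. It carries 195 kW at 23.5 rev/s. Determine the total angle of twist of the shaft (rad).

0.00925 rad

ω = 2π·23.5 = 147.7 rad/s, so T = P/ω = 195×10³ / 147.7 = 1321 N·m.
J = πd⁴/32 = π(0.0797)⁴/32 = 3.961×10^-6 m⁴.
θ = T·L/(G·J) = 1321 × 2.19 / (78.9×10⁹ × 3.961×10^-6) = 9.254×10^-3 rad.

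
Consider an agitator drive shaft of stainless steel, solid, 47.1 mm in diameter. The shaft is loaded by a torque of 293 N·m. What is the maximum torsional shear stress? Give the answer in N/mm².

J = πd⁴/32 = π(0.0471)⁴/32 = 4.832×10^-7 m⁴.
τ_max = T·r/J = 293.0 × 0.0236 / 4.832×10^-7 = 1.428×10^7 Pa.

14.3 N/mm²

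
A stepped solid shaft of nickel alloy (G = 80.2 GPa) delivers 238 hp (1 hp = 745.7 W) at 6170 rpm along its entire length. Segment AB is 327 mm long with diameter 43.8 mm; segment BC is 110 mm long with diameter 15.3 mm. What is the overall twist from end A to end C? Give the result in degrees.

4.19°

ω = 2π·6170/60 = 646.1 rad/s, so T = P/ω = 238×745.7 / 646.1 = 274.7 N·m.
J_AB = π(0.0438)⁴/32 = 3.61×10^-7 m⁴; J_BC = π(0.0153)⁴/32 = 5.38×10^-9 m⁴.
θ = (T/G)·Σ L_i/J_i = (274.7/80.2×10⁹)·(0.327/3.61×10^-7 + 0.110/5.38×10^-9) = 0.07313 rad.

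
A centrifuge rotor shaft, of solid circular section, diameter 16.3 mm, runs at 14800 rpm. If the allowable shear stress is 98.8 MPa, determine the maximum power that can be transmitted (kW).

130 kW

J = πd⁴/32 = π(0.0163)⁴/32 = 6.930×10^-9 m⁴.
T_max = τ_allow·J/r = 9.88×10^7 × 6.930×10^-9 / 0.00815 = 84.01 N·m.
ω = 2π·14800/60 = 1550 rad/s, so P_max = T_max·ω = 1.302×10^5 W.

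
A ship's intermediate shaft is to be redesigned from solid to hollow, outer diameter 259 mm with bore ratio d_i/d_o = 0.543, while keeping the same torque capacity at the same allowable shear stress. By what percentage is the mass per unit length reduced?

Equal τ_max and T ⇒ the solid shaft needs d_s³ = d_o³(1−k⁴), so d_s = 259·(1−0.543⁴)^(1/3) = 251.3 mm.
Area ratio A_h/A_s = d_o²(1−k²)/d_s² = (1−k²)/(1−k⁴)^(2/3) = 0.7492.
Mass saving = 1 − 0.7492 = 25.1 %.

25.1 %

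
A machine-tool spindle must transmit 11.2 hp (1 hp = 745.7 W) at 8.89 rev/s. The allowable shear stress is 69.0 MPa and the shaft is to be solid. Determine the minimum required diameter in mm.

22.3 mm

ω = 2π·8.89 = 55.86 rad/s, so T = P/ω = 11.2×745.7 / 55.86 = 149.5 N·m.
For a solid shaft τ_max = 16T/(πd³), so d = (16T/(π τ_allow))^(1/3) = (16·149.5/(π·6.90×10^7))^(1/3) = 0.02226 m.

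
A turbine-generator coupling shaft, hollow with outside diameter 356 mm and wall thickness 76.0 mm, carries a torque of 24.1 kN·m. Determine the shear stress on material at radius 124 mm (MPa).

2.12 MPa

J = π(d_o⁴ − d_i⁴)/32 = π(0.356⁴ − 0.204⁴)/32 = 1.407×10^-3 m⁴.
Shear stress varies linearly with radius: τ = T·r/J = 24100 × 0.124 / 1.407×10^-3 = 2.124×10^6 Pa.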